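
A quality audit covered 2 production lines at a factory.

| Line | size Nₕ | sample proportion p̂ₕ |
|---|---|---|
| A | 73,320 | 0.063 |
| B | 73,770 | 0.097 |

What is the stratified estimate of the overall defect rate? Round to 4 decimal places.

0.0801

N = 73320 + 73770 = 147090.
Overall proportion = Σ (Nₕ/N)·p̂ₕ.
Σ Nₕp̂ₕ = 4619.16 + 7155.69 = 11774.85.
11774.85 / 147090 = 0.080052... → 0.0801.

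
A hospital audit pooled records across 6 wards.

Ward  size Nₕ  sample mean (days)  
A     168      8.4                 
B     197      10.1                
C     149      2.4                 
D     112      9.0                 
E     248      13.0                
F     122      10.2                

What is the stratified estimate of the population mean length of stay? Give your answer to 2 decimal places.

N = 168 + 197 + 149 + 112 + 248 + 122 = 996.
Overall mean = Σ (Nₕ/N)·x̄ₕ — weight by population share, not a simple average.
Σ Nₕx̄ₕ = 168·8.4 + 197·10.1 + 149·2.4 + 112·9.0 + 248·13.0 + 122·10.2 = 1411.2 + 1989.7 + 357.6 + 1008 + 3224 + 1244.4 = 9234.9.
Divide by N: 9234.9 / 996 = 9.2720... → 9.27.

9.27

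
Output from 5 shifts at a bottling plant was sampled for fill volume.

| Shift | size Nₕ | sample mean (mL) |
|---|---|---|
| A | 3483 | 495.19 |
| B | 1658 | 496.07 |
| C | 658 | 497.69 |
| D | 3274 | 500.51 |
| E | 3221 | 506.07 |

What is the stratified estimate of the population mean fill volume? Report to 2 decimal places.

499.71

N = 3483 + 1658 + 658 + 3274 + 3221 = 12294.
Overall mean = Σ (Nₕ/N)·x̄ₕ — weight by population share, not a simple average.
Σ Nₕx̄ₕ = 3483·495.19 + 1658·496.07 + 658·497.69 + 3274·500.51 + 3221·506.07 = 1724746.77 + 822484.06 + 327480.02 + 1638669.74 + 1630051.47 = 6143432.06.
Divide by N: 6143432.06 / 12294 = 499.7098... → 499.71.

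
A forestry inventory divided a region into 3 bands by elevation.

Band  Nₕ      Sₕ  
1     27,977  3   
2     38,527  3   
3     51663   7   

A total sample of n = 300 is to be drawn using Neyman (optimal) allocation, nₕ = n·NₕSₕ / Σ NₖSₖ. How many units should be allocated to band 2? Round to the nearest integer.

62

Σ NₕSₕ = 27977·3 + 38527·3 + 51663·7 = 561153.
Share for 2: 115581/561153 = 0.20597.
n_2 = 300 × 0.20597 = 61.791... → 62.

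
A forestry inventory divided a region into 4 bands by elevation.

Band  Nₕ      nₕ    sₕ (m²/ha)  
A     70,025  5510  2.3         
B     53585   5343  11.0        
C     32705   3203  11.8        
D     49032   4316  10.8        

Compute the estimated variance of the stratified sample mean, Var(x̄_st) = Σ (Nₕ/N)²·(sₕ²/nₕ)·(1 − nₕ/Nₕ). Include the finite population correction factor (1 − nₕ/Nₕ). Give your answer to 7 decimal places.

0.0038911

N = 205347. Term for each stratum: Wₕ²sₕ²/nₕ·(1−nₕ/Nₕ).
Var(x̄_st) = 0.0001028587 + 0.0013883278 + 0.0009947088 + 0.0014051798 = 0.0038910751 → 0.0038911.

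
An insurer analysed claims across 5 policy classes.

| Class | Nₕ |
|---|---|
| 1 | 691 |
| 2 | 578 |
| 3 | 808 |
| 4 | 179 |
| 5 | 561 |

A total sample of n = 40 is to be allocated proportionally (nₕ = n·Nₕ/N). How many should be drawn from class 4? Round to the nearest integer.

3

Share of class 4 = 179/2817 = 0.06354.
Allocate 40 × 0.06354 = 2.542... → 3.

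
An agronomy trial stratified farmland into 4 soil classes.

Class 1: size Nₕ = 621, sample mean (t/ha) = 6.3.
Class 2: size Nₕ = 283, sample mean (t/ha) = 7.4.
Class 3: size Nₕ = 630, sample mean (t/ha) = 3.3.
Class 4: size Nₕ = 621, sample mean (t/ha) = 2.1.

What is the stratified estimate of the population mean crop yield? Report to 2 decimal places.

4.36

N = 2155; weights Wₕ = Nₕ/N = (0.2882, 0.1313, 0.2923, 0.2882).
x̄_st = Σ Wₕ·x̄ₕ = 0.2882·6.3 + 0.1313·7.4 + 0.2923·3.3 + 0.2882·2.1 ≈ 4.3571...
→ 4.36.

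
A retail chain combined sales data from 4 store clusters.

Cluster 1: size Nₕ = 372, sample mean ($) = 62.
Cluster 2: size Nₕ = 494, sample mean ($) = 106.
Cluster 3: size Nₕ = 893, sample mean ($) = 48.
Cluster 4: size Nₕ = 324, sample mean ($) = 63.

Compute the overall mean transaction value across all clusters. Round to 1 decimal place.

N = 372 + 494 + 893 + 324 = 2083.
Weight each subgroup mean by Nₕ/N and sum.
Σ Nₕx̄ₕ = 372·62 + 494·106 + 893·48 + 324·63 = 23064 + 52364 + 42864 + 20412 = 138704.
Divide by N: 138704 / 2083 = 66.589... → 66.6.

66.6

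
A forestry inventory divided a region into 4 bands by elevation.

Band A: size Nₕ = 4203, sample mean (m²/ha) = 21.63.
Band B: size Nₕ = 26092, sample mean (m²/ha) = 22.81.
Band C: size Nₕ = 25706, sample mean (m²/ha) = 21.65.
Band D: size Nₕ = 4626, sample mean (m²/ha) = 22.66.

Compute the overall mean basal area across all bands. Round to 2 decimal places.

N = 4203 + 26092 + 25706 + 4626 = 60627.
Weight each subgroup mean by Nₕ/N and sum.
Σ Nₕx̄ₕ = 4203·21.63 + 26092·22.81 + 25706·21.65 + 4626·22.66 = 90910.89 + 595158.52 + 556534.9 + 104825.16 = 1347429.47.
Divide by N: 1347429.47 / 60627 = 22.2249... → 22.22.

22.22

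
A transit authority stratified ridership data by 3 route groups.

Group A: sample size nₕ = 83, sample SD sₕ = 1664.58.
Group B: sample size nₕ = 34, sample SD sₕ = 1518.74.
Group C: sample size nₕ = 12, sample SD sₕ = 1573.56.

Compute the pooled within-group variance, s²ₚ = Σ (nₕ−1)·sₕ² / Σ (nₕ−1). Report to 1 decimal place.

A: (83−1)·1664.58² = 82·2770826.5764 = 227207779.2648
B: (34−1)·1518.74² = 33·2306571.1876 = 76116849.1908
C: (12−1)·1573.56² = 11·2476091.0736 = 27237001.8096
Numerator = 330561630.2652; denominator = Σ(nₕ−1) = 126.
s²ₚ = 330561630.2652/126 = 2623505.002... → 2623505.0.

2623505.0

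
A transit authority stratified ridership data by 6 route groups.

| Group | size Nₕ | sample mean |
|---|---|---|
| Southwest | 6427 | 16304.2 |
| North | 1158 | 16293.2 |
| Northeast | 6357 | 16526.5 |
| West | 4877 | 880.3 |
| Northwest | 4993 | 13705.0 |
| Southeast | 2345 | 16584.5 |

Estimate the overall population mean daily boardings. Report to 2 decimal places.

13010.92

N = 26157; weights Wₕ = Nₕ/N = (0.2457, 0.0443, 0.2430, 0.1865, 0.1909, 0.0897).
x̄_st = Σ Wₕ·x̄ₕ = 0.2457·16304.2 + 0.0443·16293.2 + 0.2430·16526.5 + 0.1865·880.3 + 0.1909·13705.0 + 0.0897·16584.5 ≈ 13010.9156...
→ 13010.92.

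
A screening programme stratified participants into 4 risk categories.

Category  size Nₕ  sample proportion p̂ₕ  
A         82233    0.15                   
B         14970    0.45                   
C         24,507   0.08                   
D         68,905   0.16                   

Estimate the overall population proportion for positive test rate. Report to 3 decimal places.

N = 82233 + 14970 + 24507 + 68905 = 190615.
Overall proportion = Σ (Nₕ/N)·p̂ₕ.
Σ Nₕp̂ₕ = 12334.95 + 6736.5 + 1960.56 + 11024.8 = 32056.81.
32056.81 / 190615 = 0.16818... → 0.168.

0.168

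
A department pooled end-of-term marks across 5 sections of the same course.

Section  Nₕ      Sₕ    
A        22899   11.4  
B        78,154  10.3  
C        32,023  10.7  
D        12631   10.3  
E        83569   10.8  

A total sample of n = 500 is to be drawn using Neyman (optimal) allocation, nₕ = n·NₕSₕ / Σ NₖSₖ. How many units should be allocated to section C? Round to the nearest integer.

Σ NₕSₕ = 22899·11.4 + 78154·10.3 + 32023·10.7 + 12631·10.3 + 83569·10.8 = 2441325.4.
Share for C: 342646.1/2441325.4 = 0.14035.
n_C = 500 × 0.14035 = 70.176... → 70.

70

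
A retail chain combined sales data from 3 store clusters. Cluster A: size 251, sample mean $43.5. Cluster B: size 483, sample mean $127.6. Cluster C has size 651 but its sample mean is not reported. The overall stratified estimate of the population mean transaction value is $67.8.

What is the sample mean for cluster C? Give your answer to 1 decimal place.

Σ Nₕx̄ₕ = N·μ, so 651·x̄_C = 1385·67.8 − (251·43.5 + 483·127.6).
= 93903 − 72549.3 = 21353.7.
x̄_C = 21353.7 / 651 = 32.801... → 32.8.

32.8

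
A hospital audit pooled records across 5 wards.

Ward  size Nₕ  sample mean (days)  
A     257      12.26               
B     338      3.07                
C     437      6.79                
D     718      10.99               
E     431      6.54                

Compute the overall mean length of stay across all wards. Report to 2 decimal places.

8.19

N = 257 + 338 + 437 + 718 + 431 = 2181.
The stratified mean weights each stratum mean by its population share Nₕ/N.
Σ Nₕx̄ₕ = 257·12.26 + 338·3.07 + 437·6.79 + 718·10.99 + 431·6.54 = 3150.82 + 1037.66 + 2967.23 + 7890.82 + 2818.74 = 17865.27.
Divide by N: 17865.27 / 2181 = 8.1913... → 8.19.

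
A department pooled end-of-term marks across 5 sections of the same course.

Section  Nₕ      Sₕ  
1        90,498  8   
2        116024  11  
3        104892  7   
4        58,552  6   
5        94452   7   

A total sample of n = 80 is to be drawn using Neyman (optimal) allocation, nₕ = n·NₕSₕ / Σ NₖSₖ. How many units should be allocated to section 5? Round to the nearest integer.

14

Σ NₕSₕ = 90498·8 + 116024·11 + 104892·7 + 58552·6 + 94452·7 = 3746968.
Share for 5: 661164/3746968 = 0.17645.
n_5 = 80 × 0.17645 = 14.116... → 14.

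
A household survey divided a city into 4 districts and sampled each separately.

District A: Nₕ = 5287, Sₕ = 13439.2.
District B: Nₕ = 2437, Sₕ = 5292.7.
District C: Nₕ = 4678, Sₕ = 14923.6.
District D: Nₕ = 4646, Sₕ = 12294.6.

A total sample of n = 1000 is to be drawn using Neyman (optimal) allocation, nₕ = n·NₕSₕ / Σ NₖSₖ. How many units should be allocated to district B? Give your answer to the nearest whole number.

61

A: NₕSₕ = 5287·13439.2 = 71053050.4
B: NₕSₕ = 2437·5292.7 = 12898309.9
C: NₕSₕ = 4678·14923.6 = 69812600.8
D: NₕSₕ = 4646·12294.6 = 57120711.6
Σ NₕSₕ = 210884672.7.
n_B = 1000·12898309.9/210884672.7 = 61.163... → 61.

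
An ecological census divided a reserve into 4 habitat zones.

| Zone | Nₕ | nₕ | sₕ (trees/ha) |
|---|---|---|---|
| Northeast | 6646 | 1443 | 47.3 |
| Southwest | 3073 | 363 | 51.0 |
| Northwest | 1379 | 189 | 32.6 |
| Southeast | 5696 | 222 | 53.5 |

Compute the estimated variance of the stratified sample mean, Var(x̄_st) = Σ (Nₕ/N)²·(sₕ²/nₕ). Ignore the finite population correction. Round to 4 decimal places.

2.0038

N = 16794. Term for each stratum: Wₕ²sₕ²/nₕ.
Var(x̄_st) = 0.2428110 + 0.2399112 + 0.0379135 + 1.4831540 = 2.0037897 → 2.0038.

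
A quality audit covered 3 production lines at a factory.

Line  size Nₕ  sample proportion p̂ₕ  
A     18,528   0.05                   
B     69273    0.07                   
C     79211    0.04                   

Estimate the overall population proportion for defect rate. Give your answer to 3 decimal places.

0.054

N = 18528 + 69273 + 79211 = 167012.
Overall proportion = Σ (Nₕ/N)·p̂ₕ.
Σ Nₕp̂ₕ = 926.4 + 4849.11 + 3168.44 = 8943.95.
8943.95 / 167012 = 0.05355... → 0.054.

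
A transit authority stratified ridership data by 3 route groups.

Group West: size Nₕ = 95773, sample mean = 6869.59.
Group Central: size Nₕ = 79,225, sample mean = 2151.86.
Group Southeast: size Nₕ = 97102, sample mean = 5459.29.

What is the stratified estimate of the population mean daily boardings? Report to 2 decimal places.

N = 272100; weights Wₕ = Nₕ/N = (0.3520, 0.2912, 0.3569).
x̄_st = Σ Wₕ·x̄ₕ = 0.3520·6869.59 + 0.2912·2151.86 + 0.3569·5459.29 ≈ 4992.6877...
→ 4992.69.

4992.69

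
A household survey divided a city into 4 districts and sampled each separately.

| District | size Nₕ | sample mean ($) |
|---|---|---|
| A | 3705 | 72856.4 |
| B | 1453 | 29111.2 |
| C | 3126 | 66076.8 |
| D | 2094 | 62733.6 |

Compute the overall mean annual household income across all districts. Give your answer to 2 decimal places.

62647.12

N = 10378; weights Wₕ = Nₕ/N = (0.3570, 0.1400, 0.3012, 0.2018).
x̄_st = Σ Wₕ·x̄ₕ = 0.3570·72856.4 + 0.1400·29111.2 + 0.3012·66076.8 + 0.2018·62733.6 ≈ 62647.1161...
→ 62647.12.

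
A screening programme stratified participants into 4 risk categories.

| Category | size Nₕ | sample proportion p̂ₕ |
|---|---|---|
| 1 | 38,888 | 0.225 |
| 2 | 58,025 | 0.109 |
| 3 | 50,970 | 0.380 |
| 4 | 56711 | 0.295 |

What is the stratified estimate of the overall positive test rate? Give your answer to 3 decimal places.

0.250

Wₕ = Nₕ/N with N = 204594: 0.1901, 0.2836, 0.2491, 0.2772.
p̂_st = 0.1901·0.225 + 0.2836·0.109 + 0.2491·0.380 + 0.2772·0.295 ≈ 0.25012... → 0.250.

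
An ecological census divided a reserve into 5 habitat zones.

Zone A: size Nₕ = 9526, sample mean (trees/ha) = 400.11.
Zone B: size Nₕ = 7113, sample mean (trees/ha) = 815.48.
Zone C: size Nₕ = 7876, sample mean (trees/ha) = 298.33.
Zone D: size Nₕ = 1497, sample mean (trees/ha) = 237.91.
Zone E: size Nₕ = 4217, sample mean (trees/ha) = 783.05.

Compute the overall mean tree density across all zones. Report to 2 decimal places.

516.72

N = 30229; weights Wₕ = Nₕ/N = (0.3151, 0.2353, 0.2605, 0.0495, 0.1395).
x̄_st = Σ Wₕ·x̄ₕ = 0.3151·400.11 + 0.2353·815.48 + 0.2605·298.33 + 0.0495·237.91 + 0.1395·783.05 ≈ 516.7183...
→ 516.72.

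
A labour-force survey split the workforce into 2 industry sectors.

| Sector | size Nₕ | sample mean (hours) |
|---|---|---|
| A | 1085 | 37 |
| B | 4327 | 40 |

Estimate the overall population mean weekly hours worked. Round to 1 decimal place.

39.4

N = 1085 + 4327 = 5412.
Weight each subgroup mean by Nₕ/N and sum.
Σ Nₕx̄ₕ = 1085·37 + 4327·40 = 40145 + 173080 = 213225.
Divide by N: 213225 / 5412 = 39.399... → 39.4.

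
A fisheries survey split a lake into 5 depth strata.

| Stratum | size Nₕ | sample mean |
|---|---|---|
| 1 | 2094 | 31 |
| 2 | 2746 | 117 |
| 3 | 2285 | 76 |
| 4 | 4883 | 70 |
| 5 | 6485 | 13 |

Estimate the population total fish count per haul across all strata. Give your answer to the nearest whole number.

985971

1: 2094·31 = 64914
2: 2746·117 = 321282
3: 2285·76 = 173660
4: 4883·70 = 341810
5: 6485·13 = 84305
τ̂ = Σ Nₕx̄ₕ = 985971.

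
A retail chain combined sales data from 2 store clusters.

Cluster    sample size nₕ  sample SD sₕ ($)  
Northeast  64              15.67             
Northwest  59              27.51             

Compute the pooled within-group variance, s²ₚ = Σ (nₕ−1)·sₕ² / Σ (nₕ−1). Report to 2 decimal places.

490.61

Northeast: (64−1)·15.67² = 63·245.5489 = 15469.5807
Northwest: (59−1)·27.51² = 58·756.8001 = 43894.4058
Numerator = 59363.9865; denominator = Σ(nₕ−1) = 121.
s²ₚ = 59363.9865/121 = 490.6115... → 490.61.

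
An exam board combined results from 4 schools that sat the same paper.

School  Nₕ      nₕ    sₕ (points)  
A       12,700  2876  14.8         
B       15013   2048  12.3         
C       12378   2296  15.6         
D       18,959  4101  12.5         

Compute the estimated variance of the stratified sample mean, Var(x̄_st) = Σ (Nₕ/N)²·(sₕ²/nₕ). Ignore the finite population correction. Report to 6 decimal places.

N = 59050; Wₕ = Nₕ/N.
school A: (12700/59050)²·14.8²/2876 = 0.003522915
school B: (15013/59050)²·12.3²/2048 = 0.004775023
school C: (12378/59050)²·15.6²/2296 = 0.004657346
school D: (18959/59050)²·12.5²/4101 = 0.003927546
Sum = 0.016882830 → 0.016883.

0.016883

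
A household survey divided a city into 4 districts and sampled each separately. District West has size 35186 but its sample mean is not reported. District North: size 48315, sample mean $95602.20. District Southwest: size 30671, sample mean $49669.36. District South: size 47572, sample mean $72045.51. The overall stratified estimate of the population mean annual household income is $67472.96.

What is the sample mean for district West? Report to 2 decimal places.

38184.74

N = 35186 + 48315 + 30671 + 47572 = 161744.
Overall total = μ·N = 67472.96·161744 = 10913346442.24.
Subtract the known strata: 48315·95602.20 + 30671·49669.36 + 47572·72045.51 = 9569778235.28.
Remaining total for district West: 10913346442.24 − 9569778235.28 = 1343568206.96.
Divide by its size: 1343568206.96 / 35186 = 38184.7384... → 38184.74.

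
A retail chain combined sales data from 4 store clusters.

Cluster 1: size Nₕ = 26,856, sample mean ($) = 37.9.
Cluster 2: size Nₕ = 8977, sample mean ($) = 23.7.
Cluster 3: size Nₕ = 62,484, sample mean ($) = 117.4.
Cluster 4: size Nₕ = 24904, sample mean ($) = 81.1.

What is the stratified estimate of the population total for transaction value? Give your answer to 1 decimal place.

1: 26856·37.9 = 1017842.4
2: 8977·23.7 = 212754.9
3: 62484·117.4 = 7335621.6
4: 24904·81.1 = 2019714.4
τ̂ = Σ Nₕx̄ₕ = 10585933.3.

10585933.3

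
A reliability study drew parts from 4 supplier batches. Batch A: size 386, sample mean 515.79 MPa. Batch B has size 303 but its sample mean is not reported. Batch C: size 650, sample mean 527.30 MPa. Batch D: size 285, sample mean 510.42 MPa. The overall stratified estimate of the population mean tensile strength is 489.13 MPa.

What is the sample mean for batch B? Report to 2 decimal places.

Σ Nₕx̄ₕ = N·μ, so 303·x̄_B = 1624·489.13 − (386·515.79 + 650·527.30 + 285·510.42).
= 794347.12 − 687309.64 = 107037.48.
x̄_B = 107037.48 / 303 = 353.2590... → 353.26.

353.26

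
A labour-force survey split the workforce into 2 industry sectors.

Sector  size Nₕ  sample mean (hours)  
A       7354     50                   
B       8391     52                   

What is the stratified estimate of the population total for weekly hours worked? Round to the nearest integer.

Population total = Σ Nₕ·x̄ₕ (each stratum's size times its mean).
7354·50 + 8391·52 = 367700 + 436332 = 804032.

804032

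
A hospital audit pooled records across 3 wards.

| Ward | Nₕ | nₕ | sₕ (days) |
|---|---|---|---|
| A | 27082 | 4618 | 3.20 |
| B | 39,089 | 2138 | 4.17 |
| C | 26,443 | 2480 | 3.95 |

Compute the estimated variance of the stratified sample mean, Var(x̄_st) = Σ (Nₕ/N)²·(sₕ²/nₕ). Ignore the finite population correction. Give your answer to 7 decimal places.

N = 92614. Term for each stratum: Wₕ²sₕ²/nₕ.
Var(x̄_st) = 0.0001896069 + 0.0014488394 + 0.0005128740 = 0.0021513203 → 0.0021513.

0.0021513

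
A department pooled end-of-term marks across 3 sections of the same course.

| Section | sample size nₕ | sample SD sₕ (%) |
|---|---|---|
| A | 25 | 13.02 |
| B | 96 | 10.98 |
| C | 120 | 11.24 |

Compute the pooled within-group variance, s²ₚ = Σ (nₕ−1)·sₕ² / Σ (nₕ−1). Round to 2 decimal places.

A: (25−1)·13.02² = 24·169.5204 = 4068.4896
B: (96−1)·10.98² = 95·120.5604 = 11453.238
C: (120−1)·11.24² = 119·126.3376 = 15034.1744
Numerator = 30555.902; denominator = Σ(nₕ−1) = 238.
s²ₚ = 30555.902/238 = 128.3861... → 128.39.

128.39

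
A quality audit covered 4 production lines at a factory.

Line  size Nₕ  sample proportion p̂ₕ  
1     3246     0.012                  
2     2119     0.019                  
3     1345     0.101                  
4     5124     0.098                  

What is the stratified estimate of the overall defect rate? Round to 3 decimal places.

Wₕ = Nₕ/N with N = 11834: 0.2743, 0.1791, 0.1137, 0.4330.
p̂_st = 0.2743·0.012 + 0.1791·0.019 + 0.1137·0.101 + 0.4330·0.098 ≈ 0.06061... → 0.061.

0.061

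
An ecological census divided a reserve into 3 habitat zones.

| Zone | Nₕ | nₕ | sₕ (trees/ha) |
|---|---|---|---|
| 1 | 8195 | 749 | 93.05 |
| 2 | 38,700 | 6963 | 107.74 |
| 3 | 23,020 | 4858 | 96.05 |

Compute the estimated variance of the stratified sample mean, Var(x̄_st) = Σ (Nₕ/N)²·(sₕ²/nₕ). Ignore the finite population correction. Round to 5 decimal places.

N = 69915; Wₕ = Nₕ/N.
zone 1: (8195/69915)²·93.05²/749 = 0.15882107
zone 2: (38700/69915)²·107.74²/6963 = 0.51078573
zone 3: (23020/69915)²·96.05²/4858 = 0.20587667
Sum = 0.87548347 → 0.87548.

0.87548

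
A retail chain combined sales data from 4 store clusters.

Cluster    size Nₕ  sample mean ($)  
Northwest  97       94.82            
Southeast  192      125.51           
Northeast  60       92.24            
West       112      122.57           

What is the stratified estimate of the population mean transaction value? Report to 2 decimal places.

114.01

x̄_st = (Σ Nₕx̄ₕ) / (Σ Nₕ) = (97·94.82 + 192·125.51 + 60·92.24 + 112·122.57) / 461
= 52557.7 / 461 = 114.0080... → 114.01.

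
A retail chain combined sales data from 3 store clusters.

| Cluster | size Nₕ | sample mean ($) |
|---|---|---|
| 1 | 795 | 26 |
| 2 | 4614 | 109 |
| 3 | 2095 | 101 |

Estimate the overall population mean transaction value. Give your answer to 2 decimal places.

N = 795 + 4614 + 2095 = 7504.
Weight each subgroup mean by Nₕ/N and sum.
Σ Nₕx̄ₕ = 795·26 + 4614·109 + 2095·101 = 20670 + 502926 + 211595 = 735191.
Divide by N: 735191 / 7504 = 97.9732... → 97.97.

97.97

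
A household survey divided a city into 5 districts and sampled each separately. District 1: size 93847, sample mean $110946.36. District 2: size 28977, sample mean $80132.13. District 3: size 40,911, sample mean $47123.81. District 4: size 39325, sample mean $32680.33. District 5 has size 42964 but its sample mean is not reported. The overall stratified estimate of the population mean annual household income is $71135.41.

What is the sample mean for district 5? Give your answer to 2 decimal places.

Σ Nₕx̄ₕ = N·μ, so 42964·x̄_5 = 246024·71135.41 − (93847·110946.36 + 28977·80132.13 + 40911·47123.81 + 39325·32680.33).
= 17501018109.84 − 15947007946.09 = 1554010163.75.
x̄_5 = 1554010163.75 / 42964 = 36170.0532... → 36170.05.

36170.05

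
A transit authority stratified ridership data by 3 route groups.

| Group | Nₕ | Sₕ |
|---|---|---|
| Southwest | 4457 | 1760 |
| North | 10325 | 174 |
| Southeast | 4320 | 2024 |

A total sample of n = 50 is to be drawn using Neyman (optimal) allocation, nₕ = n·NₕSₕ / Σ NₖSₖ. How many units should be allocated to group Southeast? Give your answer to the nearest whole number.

Southwest: NₕSₕ = 4457·1760 = 7844320
North: NₕSₕ = 10325·174 = 1796550
Southeast: NₕSₕ = 4320·2024 = 8743680
Σ NₕSₕ = 18384550.
n_Southeast = 50·8743680/18384550 = 23.780... → 24.

24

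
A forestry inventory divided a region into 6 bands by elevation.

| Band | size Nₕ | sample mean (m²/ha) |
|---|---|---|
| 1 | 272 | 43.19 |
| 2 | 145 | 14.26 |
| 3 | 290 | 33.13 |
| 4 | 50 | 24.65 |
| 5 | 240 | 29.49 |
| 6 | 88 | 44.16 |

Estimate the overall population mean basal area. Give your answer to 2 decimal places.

x̄_st = (Σ Nₕx̄ₕ) / (Σ Nₕ) = (272·43.19 + 145·14.26 + 290·33.13 + 50·24.65 + 240·29.49 + 88·44.16) / 1085
= 35619.26 / 1085 = 32.8288... → 32.83.

32.83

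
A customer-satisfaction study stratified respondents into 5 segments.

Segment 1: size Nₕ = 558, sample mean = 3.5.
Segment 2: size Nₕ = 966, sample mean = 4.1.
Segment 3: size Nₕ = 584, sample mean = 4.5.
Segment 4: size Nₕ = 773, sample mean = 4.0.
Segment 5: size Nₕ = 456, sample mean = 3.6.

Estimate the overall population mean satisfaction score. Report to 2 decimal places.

N = 558 + 966 + 584 + 773 + 456 = 3337.
Weight each subgroup mean by Nₕ/N and sum.
Σ Nₕx̄ₕ = 558·3.5 + 966·4.1 + 584·4.5 + 773·4.0 + 456·3.6 = 1953 + 3960.6 + 2628 + 3092 + 1641.6 = 13275.2.
Divide by N: 13275.2 / 3337 = 3.9782... → 3.98.

3.98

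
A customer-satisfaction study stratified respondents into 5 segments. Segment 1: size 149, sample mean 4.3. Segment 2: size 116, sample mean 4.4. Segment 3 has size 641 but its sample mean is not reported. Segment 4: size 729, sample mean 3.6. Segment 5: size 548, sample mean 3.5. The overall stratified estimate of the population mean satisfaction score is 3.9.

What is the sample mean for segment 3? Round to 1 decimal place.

Σ Nₕx̄ₕ = N·μ, so 641·x̄_3 = 2183·3.9 − (149·4.3 + 116·4.4 + 729·3.6 + 548·3.5).
= 8513.7 − 5693.5 = 2820.2.
x̄_3 = 2820.2 / 641 = 4.400... → 4.4.

4.4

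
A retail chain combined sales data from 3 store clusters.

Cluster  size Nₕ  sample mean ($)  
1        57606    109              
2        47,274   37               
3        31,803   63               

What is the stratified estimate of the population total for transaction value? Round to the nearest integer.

10031781

Population total = Σ Nₕ·x̄ₕ (each stratum's size times its mean).
57606·109 + 47274·37 + 31803·63 = 6279054 + 1749138 + 2003589 = 10031781.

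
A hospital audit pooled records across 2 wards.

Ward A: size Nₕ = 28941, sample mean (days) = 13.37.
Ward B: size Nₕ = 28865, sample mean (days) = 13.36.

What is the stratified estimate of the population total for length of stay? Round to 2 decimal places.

A: 28941·13.37 = 386941.17
B: 28865·13.36 = 385636.4
τ̂ = Σ Nₕx̄ₕ = 772577.57.

772577.57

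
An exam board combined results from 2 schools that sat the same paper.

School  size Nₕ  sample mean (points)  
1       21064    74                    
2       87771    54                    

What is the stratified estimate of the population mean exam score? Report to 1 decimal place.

57.9

N = 108835; weights Wₕ = Nₕ/N = (0.1935, 0.8065).
x̄_st = Σ Wₕ·x̄ₕ = 0.1935·74 + 0.8065·54 ≈ 57.871...
→ 57.9.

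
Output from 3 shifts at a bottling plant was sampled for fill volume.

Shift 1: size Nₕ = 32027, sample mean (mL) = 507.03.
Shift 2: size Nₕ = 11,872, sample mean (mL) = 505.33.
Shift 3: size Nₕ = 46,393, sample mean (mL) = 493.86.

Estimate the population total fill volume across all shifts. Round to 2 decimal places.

45149574.55

1: 32027·507.03 = 16238649.81
2: 11872·505.33 = 5999277.76
3: 46393·493.86 = 22911646.98
τ̂ = Σ Nₕx̄ₕ = 45149574.55.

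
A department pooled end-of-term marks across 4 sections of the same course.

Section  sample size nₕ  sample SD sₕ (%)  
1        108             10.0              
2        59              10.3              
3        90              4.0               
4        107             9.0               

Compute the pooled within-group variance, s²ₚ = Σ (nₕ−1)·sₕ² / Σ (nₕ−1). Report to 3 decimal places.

Degrees of freedom: 107 + 58 + 89 + 106 = 360.
Σ(nₕ−1)sₕ² = 107·100 + 58·106.09 + 89·16 + 106·81 = 26863.22.
s²ₚ = 26863.22 / 360 = 74.62006... → 74.620.

74.620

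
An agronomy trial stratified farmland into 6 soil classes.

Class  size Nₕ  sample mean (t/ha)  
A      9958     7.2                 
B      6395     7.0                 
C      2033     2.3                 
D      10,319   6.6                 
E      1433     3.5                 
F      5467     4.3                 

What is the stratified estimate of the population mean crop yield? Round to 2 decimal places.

N = 9958 + 6395 + 2033 + 10319 + 1433 + 5467 = 35605.
The stratified mean weights each stratum mean by its population share Nₕ/N.
Σ Nₕx̄ₕ = 9958·7.2 + 6395·7.0 + 2033·2.3 + 10319·6.6 + 1433·3.5 + 5467·4.3 = 71697.6 + 44765 + 4675.9 + 68105.4 + 5015.5 + 23508.1 = 217767.5.
Divide by N: 217767.5 / 35605 = 6.1162... → 6.12.

6.12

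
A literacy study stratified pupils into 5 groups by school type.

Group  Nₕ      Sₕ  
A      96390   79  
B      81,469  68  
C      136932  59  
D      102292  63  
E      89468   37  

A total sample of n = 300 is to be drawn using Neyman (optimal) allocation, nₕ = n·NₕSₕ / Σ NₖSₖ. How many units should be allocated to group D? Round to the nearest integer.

Σ NₕSₕ = 96390·79 + 81469·68 + 136932·59 + 102292·63 + 89468·37 = 30988402.
Share for D: 6444396/30988402 = 0.20796.
n_D = 300 × 0.20796 = 62.388... → 62.

62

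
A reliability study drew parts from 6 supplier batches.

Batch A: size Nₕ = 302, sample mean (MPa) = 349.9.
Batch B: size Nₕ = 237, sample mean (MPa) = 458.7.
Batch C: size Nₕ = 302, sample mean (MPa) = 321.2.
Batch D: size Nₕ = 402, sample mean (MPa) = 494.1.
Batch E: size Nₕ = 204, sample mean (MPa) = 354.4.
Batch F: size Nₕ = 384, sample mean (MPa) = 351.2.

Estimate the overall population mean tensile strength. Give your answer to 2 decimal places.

x̄_st = (Σ Nₕx̄ₕ) / (Σ Nₕ) = (302·349.9 + 237·458.7 + 302·321.2 + 402·494.1 + 204·354.4 + 384·351.2) / 1831
= 717170.7 / 1831 = 391.6825... → 391.68.

391.68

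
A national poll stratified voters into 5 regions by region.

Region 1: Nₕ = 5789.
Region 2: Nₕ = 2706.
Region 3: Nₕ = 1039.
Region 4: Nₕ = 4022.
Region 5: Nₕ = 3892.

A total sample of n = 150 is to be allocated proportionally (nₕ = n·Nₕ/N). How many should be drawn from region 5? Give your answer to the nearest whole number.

33

N = 5789 + 2706 + 1039 + 4022 + 3892 = 17448.
n_5 = 150·3892/17448 = 33.459... → 33.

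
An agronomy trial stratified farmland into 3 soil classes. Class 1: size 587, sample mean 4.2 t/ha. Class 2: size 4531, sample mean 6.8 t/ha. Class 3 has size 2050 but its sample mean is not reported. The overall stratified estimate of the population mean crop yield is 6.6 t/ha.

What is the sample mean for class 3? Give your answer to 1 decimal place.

N = 587 + 4531 + 2050 = 7168.
Overall total = μ·N = 6.6·7168 = 47308.8.
Subtract the known strata: 587·4.2 + 4531·6.8 = 33276.2.
Remaining total for class 3: 47308.8 − 33276.2 = 14032.6.
Divide by its size: 14032.6 / 2050 = 6.845... → 6.8.

6.8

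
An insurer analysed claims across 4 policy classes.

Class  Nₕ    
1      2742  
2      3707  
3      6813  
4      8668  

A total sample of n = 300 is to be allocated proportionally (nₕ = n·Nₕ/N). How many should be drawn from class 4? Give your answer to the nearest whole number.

119

Share of class 4 = 8668/21930 = 0.39526.
Allocate 300 × 0.39526 = 118.577... → 119.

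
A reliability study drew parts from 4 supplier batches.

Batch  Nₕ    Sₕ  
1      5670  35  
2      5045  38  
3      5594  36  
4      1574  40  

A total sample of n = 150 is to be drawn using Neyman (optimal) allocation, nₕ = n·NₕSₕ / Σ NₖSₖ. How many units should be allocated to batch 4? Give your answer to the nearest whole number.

Σ NₕSₕ = 5670·35 + 5045·38 + 5594·36 + 1574·40 = 654504.
Share for 4: 62960/654504 = 0.09619.
n_4 = 150 × 0.09619 = 14.429... → 14.

14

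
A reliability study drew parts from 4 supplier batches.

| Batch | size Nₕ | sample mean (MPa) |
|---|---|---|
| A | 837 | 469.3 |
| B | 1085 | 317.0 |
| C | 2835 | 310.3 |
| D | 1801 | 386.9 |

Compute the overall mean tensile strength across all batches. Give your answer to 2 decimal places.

x̄_st = (Σ Nₕx̄ₕ) / (Σ Nₕ) = (837·469.3 + 1085·317.0 + 2835·310.3 + 1801·386.9) / 6558
= 2313256.5 / 6558 = 352.7381... → 352.74.

352.74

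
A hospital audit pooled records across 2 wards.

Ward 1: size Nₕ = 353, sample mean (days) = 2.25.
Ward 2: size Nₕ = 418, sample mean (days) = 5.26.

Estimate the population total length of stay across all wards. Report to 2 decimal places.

2992.93

1: 353·2.25 = 794.25
2: 418·5.26 = 2198.68
τ̂ = Σ Nₕx̄ₕ = 2992.93.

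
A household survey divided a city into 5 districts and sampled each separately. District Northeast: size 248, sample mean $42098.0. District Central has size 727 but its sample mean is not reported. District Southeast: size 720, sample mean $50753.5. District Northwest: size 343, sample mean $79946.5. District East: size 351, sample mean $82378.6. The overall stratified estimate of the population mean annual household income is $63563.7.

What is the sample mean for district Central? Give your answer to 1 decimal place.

N = 248 + 727 + 720 + 343 + 351 = 2389.
Overall total = μ·N = 63563.7·2389 = 151853679.3.
Subtract the known strata: 248·42098.0 + 720·50753.5 + 343·79946.5 + 351·82378.6 = 103319362.1.
Remaining total for district Central: 151853679.3 − 103319362.1 = 48534317.2.
Divide by its size: 48534317.2 / 727 = 66759.721... → 66759.7.

66759.7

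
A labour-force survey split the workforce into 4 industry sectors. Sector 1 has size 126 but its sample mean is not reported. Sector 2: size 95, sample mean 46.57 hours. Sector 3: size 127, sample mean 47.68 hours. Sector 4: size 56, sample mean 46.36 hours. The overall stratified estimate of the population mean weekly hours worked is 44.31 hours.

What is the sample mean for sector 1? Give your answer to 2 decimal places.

38.30

N = 126 + 95 + 127 + 56 = 404.
Overall total = μ·N = 44.31·404 = 17901.24.
Subtract the known strata: 95·46.57 + 127·47.68 + 56·46.36 = 13075.67.
Remaining total for sector 1: 17901.24 − 13075.67 = 4825.57.
Divide by its size: 4825.57 / 126 = 38.2982... → 38.30.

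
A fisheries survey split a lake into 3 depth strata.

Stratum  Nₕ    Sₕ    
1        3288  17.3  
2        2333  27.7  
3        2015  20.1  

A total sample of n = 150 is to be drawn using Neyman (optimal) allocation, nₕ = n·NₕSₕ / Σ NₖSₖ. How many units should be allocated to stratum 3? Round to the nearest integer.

37

1: NₕSₕ = 3288·17.3 = 56882.4
2: NₕSₕ = 2333·27.7 = 64624.1
3: NₕSₕ = 2015·20.1 = 40501.5
Σ NₕSₕ = 162008.
n_3 = 150·40501.5/162008 = 37.500... → 37.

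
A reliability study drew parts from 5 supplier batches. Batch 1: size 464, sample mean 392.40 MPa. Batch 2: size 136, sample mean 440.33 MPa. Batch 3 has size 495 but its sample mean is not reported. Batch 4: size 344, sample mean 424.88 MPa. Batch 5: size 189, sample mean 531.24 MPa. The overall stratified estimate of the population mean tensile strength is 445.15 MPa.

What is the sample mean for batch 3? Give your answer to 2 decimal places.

477.14

N = 464 + 136 + 495 + 344 + 189 = 1628.
Overall total = μ·N = 445.15·1628 = 724704.2.
Subtract the known strata: 464·392.40 + 136·440.33 + 344·424.88 + 189·531.24 = 488521.56.
Remaining total for batch 3: 724704.2 − 488521.56 = 236182.64.
Divide by its size: 236182.64 / 495 = 477.1366... → 477.14.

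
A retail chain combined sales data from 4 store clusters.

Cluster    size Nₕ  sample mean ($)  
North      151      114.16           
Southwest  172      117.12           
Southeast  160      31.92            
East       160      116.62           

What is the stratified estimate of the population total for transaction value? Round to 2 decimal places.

Population total = Σ Nₕ·x̄ₕ (each stratum's size times its mean).
151·114.16 + 172·117.12 + 160·31.92 + 160·116.62 = 17238.16 + 20144.64 + 5107.2 + 18659.2 = 61149.20.

61149.20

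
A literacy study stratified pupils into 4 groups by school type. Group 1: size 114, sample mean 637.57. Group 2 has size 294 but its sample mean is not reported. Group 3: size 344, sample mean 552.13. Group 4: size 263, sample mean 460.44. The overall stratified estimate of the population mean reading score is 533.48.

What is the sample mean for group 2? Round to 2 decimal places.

Σ Nₕx̄ₕ = N·μ, so 294·x̄_2 = 1015·533.48 − (114·637.57 + 344·552.13 + 263·460.44).
= 541482.2 − 383711.42 = 157770.78.
x̄_2 = 157770.78 / 294 = 536.6353... → 536.64.

536.64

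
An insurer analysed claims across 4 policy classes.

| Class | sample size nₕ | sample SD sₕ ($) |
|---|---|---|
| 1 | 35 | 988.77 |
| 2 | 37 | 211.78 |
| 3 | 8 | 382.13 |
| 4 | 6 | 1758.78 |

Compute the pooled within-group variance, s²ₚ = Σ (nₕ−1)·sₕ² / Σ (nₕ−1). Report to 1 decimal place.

626146.0

1: (35−1)·988.77² = 34·977666.1129 = 33240647.8386
2: (37−1)·211.78² = 36·44850.7684 = 1614627.6624
3: (8−1)·382.13² = 7·146023.3369 = 1022163.3583
4: (6−1)·1758.78² = 5·3093307.0884 = 15466535.442
Numerator = 51343974.3013; denominator = Σ(nₕ−1) = 82.
s²ₚ = 51343974.3013/82 = 626146.028... → 626146.0.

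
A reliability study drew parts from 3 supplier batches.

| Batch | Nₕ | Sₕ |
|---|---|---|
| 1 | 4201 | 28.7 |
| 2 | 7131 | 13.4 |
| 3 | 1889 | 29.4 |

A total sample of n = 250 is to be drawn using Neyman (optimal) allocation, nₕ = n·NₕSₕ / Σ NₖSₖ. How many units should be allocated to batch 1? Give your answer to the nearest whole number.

1: NₕSₕ = 4201·28.7 = 120568.7
2: NₕSₕ = 7131·13.4 = 95555.4
3: NₕSₕ = 1889·29.4 = 55536.6
Σ NₕSₕ = 271660.7.
n_1 = 250·120568.7/271660.7 = 110.955... → 111.

111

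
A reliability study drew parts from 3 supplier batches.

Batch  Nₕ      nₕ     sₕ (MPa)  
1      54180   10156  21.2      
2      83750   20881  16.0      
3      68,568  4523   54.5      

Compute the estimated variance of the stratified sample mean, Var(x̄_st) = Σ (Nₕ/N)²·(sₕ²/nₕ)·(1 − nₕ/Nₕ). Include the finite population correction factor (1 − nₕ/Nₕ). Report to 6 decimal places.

N = 206498. Term for each stratum: Wₕ²sₕ²/nₕ·(1−nₕ/Nₕ).
Var(x̄_st) = 0.002475403 + 0.001513834 + 0.067630318 = 0.071619555 → 0.071620.

0.071620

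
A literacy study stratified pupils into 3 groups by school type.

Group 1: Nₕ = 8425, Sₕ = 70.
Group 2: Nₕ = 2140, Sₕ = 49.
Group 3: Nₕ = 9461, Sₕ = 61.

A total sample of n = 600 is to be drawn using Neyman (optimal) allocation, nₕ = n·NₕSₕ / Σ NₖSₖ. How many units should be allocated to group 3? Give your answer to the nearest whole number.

272

Σ NₕSₕ = 8425·70 + 2140·49 + 9461·61 = 1271731.
Share for 3: 577121/1271731 = 0.45381.
n_3 = 600 × 0.45381 = 272.284... → 272.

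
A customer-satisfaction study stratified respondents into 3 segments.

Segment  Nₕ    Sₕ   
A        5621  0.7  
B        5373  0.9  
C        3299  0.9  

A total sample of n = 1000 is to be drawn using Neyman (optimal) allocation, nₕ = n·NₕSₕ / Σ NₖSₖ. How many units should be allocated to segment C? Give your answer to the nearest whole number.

A: NₕSₕ = 5621·0.7 = 3934.7
B: NₕSₕ = 5373·0.9 = 4835.7
C: NₕSₕ = 3299·0.9 = 2969.1
Σ NₕSₕ = 11739.5.
n_C = 1000·2969.1/11739.5 = 252.915... → 253.

253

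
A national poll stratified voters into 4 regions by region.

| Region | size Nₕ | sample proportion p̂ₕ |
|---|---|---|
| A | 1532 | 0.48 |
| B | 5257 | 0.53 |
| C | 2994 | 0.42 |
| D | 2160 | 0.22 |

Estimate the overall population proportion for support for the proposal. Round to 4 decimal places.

0.4399

N = 1532 + 5257 + 2994 + 2160 = 11943.
Overall proportion = Σ (Nₕ/N)·p̂ₕ.
Σ Nₕp̂ₕ = 735.36 + 2786.21 + 1257.48 + 475.2 = 5254.25.
5254.25 / 11943 = 0.439944... → 0.4399.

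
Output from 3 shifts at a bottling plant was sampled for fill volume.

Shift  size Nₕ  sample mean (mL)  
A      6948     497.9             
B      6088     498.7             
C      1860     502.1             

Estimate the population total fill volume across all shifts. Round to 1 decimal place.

7429400.8

Estimate total by summing Nₕ·x̄ₕ over strata.
6948·497.9 + 6088·498.7 + 1860·502.1 = 3459409.2 + 3036085.6 + 933906 = 7429400.8.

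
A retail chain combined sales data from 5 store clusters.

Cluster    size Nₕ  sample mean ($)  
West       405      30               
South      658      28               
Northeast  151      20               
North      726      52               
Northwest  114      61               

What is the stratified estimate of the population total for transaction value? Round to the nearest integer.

Estimate total by summing Nₕ·x̄ₕ over strata.
405·30 + 658·28 + 151·20 + 726·52 + 114·61 = 12150 + 18424 + 3020 + 37752 + 6954 = 78300.

78300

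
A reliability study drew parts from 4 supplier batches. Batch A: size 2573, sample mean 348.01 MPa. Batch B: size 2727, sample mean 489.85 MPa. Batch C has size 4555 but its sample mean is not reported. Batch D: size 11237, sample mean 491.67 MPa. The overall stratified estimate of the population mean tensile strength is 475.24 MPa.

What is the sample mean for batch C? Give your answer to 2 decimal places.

497.83

N = 2573 + 2727 + 4555 + 11237 = 21092.
Overall total = μ·N = 475.24·21092 = 10023762.08.
Subtract the known strata: 2573·348.01 + 2727·489.85 + 11237·491.67 = 7756146.47.
Remaining total for batch C: 10023762.08 − 7756146.47 = 2267615.61.
Divide by its size: 2267615.61 / 4555 = 497.8300... → 497.83.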